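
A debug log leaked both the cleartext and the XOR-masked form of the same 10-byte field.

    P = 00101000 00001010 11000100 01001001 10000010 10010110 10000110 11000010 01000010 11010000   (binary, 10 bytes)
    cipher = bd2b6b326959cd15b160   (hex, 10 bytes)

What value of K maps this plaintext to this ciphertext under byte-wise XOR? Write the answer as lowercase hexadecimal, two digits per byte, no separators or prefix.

9521af7bebcf4bd7f3b0

Since cipher = P ⊕ K, XORing both sides with P gives K = P ⊕ cipher.
28 ^ bd = 95
0a ^ 2b = 21
c4 ^ 6b = af
49 ^ 32 = 7b
82 ^ 69 = eb
96 ^ 59 = cf
86 ^ cd = 4b
c2 ^ 15 = d7
42 ^ b1 = f3
d0 ^ 60 = b0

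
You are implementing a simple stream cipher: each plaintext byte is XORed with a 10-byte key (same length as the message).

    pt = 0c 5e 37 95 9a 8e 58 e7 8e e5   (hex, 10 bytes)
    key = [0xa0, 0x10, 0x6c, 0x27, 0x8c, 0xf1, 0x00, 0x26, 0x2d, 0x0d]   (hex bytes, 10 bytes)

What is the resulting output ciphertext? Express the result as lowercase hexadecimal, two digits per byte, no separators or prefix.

0c xor a0 = ac
5e xor 10 = 4e
37 xor 6c = 5b
95 xor 27 = b2
9a xor 8c = 16
8e xor f1 = 7f
58 xor 00 = 58
e7 xor 26 = c1
8e xor 2d = a3
e5 xor 0d = e8

ac4e5bb2167f58c1a3e8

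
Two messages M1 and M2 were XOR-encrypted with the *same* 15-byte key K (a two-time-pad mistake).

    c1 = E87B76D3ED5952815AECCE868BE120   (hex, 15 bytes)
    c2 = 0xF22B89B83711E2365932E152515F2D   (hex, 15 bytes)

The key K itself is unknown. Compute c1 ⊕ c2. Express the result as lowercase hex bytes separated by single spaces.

1a 50 ff 6b da 48 b0 b7 03 de 2f d4 da be 0d

c1 ⊕ c2 = (M1 ⊕ K) ⊕ (M2 ⊕ K) = M1 ⊕ M2 — the shared key cancels under XOR.
e8 XOR f2 = 1a
7b XOR 2b = 50
76 XOR 89 = ff
d3 XOR b8 = 6b
ed XOR 37 = da
59 XOR 11 = 48
52 XOR e2 = b0
81 XOR 36 = b7
5a XOR 59 = 03
ec XOR 32 = de
ce XOR e1 = 2f
86 XOR 52 = d4
8b XOR 51 = da
e1 XOR 5f = be
20 XOR 2d = 0d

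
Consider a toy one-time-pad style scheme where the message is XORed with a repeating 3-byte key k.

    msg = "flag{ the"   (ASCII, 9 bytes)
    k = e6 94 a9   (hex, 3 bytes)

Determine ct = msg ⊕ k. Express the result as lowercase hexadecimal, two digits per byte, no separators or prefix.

The 3-byte key repeats, so the effective keystream is e6 94 a9 e6 94 a9 e6 94 a9.
byte 0: 102 ⊕ 230 = 128
byte 1: 108 ⊕ 148 = 248
byte 2:  97 ⊕ 169 = 200
byte 3: 103 ⊕ 230 = 129
byte 4: 123 ⊕ 148 = 239
byte 5:  32 ⊕ 169 = 137
byte 6: 116 ⊕ 230 = 146
byte 7: 104 ⊕ 148 = 252
byte 8: 101 ⊕ 169 = 204

80f8c881ef8992fccc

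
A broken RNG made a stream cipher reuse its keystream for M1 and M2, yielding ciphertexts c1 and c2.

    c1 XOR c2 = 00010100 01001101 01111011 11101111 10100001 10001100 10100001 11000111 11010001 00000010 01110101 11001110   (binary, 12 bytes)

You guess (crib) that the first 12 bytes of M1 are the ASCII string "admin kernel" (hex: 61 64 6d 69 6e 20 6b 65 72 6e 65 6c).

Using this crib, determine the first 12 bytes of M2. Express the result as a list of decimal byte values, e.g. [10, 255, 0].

Since c1 ⊕ c2 = M1 ⊕ M2, XORing with the guessed M1 bytes yields the corresponding M2 bytes: M2 = (c1 ⊕ c2) ⊕ M1.
00010100 XOR 01100001 = 01110101
01001101 XOR 01100100 = 00101001
01111011 XOR 01101101 = 00010110
11101111 XOR 01101001 = 10000110
10100001 XOR 01101110 = 11001111
10001100 XOR 00100000 = 10101100
10100001 XOR 01101011 = 11001010
11000111 XOR 01100101 = 10100010
11010001 XOR 01110010 = 10100011
00000010 XOR 01101110 = 01101100
01110101 XOR 01100101 = 00010000
11001110 XOR 01101100 = 10100010

[117, 41, 22, 134, 207, 172, 202, 162, 163, 108, 16, 162]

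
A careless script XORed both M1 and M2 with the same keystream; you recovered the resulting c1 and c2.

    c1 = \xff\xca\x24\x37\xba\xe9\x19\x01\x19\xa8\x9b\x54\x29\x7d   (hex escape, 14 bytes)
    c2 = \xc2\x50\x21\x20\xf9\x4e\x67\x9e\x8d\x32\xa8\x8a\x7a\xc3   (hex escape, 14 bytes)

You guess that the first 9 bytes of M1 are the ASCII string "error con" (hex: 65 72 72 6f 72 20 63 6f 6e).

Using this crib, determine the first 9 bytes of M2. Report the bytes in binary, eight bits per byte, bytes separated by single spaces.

First, c1 ⊕ c2 = (M1 ⊕ K) ⊕ (M2 ⊕ K) = M1 ⊕ M2, so the key drops out. Then M2 = (M1 ⊕ M2) ⊕ M1 over the first 9 bytes.
byte 0: (ff XOR c2) XOR 65 = 3d XOR 65 = 58
byte 1: (ca XOR 50) XOR 72 = 9a XOR 72 = e8
byte 2: (24 XOR 21) XOR 72 = 05 XOR 72 = 77
byte 3: (37 XOR 20) XOR 6f = 17 XOR 6f = 78
byte 4: (ba XOR f9) XOR 72 = 43 XOR 72 = 31
byte 5: (e9 XOR 4e) XOR 20 = a7 XOR 20 = 87
byte 6: (19 XOR 67) XOR 63 = 7e XOR 63 = 1d
byte 7: (01 XOR 9e) XOR 6f = 9f XOR 6f = f0
byte 8: (19 XOR 8d) XOR 6e = 94 XOR 6e = fa

01011000 11101000 01110111 01111000 00110001 10000111 00011101 11110000 11111010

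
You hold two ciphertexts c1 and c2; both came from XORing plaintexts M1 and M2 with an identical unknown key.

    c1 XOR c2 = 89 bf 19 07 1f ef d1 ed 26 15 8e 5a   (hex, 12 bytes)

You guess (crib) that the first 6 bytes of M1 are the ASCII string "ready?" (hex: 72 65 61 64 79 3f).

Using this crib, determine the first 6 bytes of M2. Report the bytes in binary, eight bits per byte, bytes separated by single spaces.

11111011 11011010 01111000 01100011 01100110 11010000

Since c1 ⊕ c2 = M1 ⊕ M2, XORing with the guessed M1 bytes yields the corresponding M2 bytes: M2 = (c1 ⊕ c2) ⊕ M1.
10001001 XOR 01110010 = 11111011
10111111 XOR 01100101 = 11011010
00011001 XOR 01100001 = 01111000
00000111 XOR 01100100 = 01100011
00011111 XOR 01111001 = 01100110
11101111 XOR 00111111 = 11010000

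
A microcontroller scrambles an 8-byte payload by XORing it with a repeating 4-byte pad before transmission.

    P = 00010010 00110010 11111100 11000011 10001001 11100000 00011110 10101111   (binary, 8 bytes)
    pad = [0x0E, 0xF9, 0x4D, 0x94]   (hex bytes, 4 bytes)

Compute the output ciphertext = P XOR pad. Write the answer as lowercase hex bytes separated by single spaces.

The 4-byte key repeats, so the effective keystream is 0e f9 4d 94 0e f9 4d 94.
byte 0: 12 ^ 0e = 1c
byte 1: 32 ^ f9 = cb
byte 2: fc ^ 4d = b1
byte 3: c3 ^ 94 = 57
byte 4: 89 ^ 0e = 87
byte 5: e0 ^ f9 = 19
byte 6: 1e ^ 4d = 53
byte 7: af ^ 94 = 3b

1c cb b1 57 87 19 53 3b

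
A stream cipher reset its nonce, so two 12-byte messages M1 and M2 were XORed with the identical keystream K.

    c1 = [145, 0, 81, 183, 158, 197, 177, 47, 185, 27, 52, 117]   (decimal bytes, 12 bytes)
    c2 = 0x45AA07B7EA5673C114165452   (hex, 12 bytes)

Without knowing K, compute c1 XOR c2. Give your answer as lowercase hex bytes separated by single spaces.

c1 ⊕ c2 = (M1 ⊕ K) ⊕ (M2 ⊕ K) = M1 ⊕ M2 — the shared key cancels under XOR.
byte 0: 145 ^  69 = 212
byte 1:   0 ^ 170 = 170
byte 2:  81 ^   7 =  86
byte 3: 183 ^ 183 =   0
byte 4: 158 ^ 234 = 116
byte 5: 197 ^  86 = 147
byte 6: 177 ^ 115 = 194
byte 7:  47 ^ 193 = 238
byte 8: 185 ^  20 = 173
byte 9:  27 ^  22 =  13
byte 10:  52 ^  84 =  96
byte 11: 117 ^  82 =  39

d4 aa 56 00 74 93 c2 ee ad 0d 60 27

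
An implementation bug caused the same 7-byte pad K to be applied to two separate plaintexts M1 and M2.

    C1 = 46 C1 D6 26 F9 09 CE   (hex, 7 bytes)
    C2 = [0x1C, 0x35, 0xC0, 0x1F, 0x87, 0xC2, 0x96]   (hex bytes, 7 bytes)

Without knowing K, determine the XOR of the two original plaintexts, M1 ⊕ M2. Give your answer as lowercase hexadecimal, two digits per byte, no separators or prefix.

C1 ⊕ C2 = (M1 ⊕ K) ⊕ (M2 ⊕ K) = M1 ⊕ M2 — the shared key cancels under XOR.
byte 0: 46 ⊕ 1c = 5a
byte 1: c1 ⊕ 35 = f4
byte 2: d6 ⊕ c0 = 16
byte 3: 26 ⊕ 1f = 39
byte 4: f9 ⊕ 87 = 7e
byte 5: 09 ⊕ c2 = cb
byte 6: ce ⊕ 96 = 58

5af416397ecb58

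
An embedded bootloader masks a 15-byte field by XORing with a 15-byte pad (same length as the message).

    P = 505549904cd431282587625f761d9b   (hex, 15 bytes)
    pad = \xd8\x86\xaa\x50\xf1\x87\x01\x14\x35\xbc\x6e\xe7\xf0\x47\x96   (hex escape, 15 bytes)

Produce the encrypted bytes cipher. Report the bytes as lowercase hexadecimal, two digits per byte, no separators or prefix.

XOR is its own inverse, so applying the key byte-wise gives the result directly.
50 xor d8 = 88
55 xor 86 = d3
49 xor aa = e3
90 xor 50 = c0
4c xor f1 = bd
d4 xor 87 = 53
31 xor 01 = 30
28 xor 14 = 3c
25 xor 35 = 10
87 xor bc = 3b
62 xor 6e = 0c
5f xor e7 = b8
76 xor f0 = 86
1d xor 47 = 5a
9b xor 96 = 0d

88d3e3c0bd53303c103b0cb8865a0d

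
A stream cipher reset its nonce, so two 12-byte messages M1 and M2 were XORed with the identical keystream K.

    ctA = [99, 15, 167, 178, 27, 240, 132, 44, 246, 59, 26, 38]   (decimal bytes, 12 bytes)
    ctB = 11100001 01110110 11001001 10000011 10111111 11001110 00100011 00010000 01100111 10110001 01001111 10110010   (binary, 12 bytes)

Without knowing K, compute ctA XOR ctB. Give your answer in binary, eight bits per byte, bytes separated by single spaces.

ctA ⊕ ctB = (M1 ⊕ K) ⊕ (M2 ⊕ K) = M1 ⊕ M2 — the shared key cancels under XOR.
01100011 ⊕ 11100001 = 10000010
00001111 ⊕ 01110110 = 01111001
10100111 ⊕ 11001001 = 01101110
10110010 ⊕ 10000011 = 00110001
00011011 ⊕ 10111111 = 10100100
11110000 ⊕ 11001110 = 00111110
10000100 ⊕ 00100011 = 10100111
00101100 ⊕ 00010000 = 00111100
11110110 ⊕ 01100111 = 10010001
00111011 ⊕ 10110001 = 10001010
00011010 ⊕ 01001111 = 01010101
00100110 ⊕ 10110010 = 10010100

10000010 01111001 01101110 00110001 10100100 00111110 10100111 00111100 10010001 10001010 01010101 10010100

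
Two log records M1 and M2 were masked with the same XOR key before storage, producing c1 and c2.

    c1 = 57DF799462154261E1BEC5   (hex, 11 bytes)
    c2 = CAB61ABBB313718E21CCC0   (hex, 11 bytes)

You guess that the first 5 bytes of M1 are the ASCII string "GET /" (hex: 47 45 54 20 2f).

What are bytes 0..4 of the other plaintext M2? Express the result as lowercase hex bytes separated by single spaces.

First, c1 ⊕ c2 = (M1 ⊕ K) ⊕ (M2 ⊕ K) = M1 ⊕ M2, so the key drops out. Then M2 = (M1 ⊕ M2) ⊕ M1 over the first 5 bytes.
byte 0: (57 ⊕ ca) ⊕ 47 = 9d ⊕ 47 = da
byte 1: (df ⊕ b6) ⊕ 45 = 69 ⊕ 45 = 2c
byte 2: (79 ⊕ 1a) ⊕ 54 = 63 ⊕ 54 = 37
byte 3: (94 ⊕ bb) ⊕ 20 = 2f ⊕ 20 = 0f
byte 4: (62 ⊕ b3) ⊕ 2f = d1 ⊕ 2f = fe

da 2c 37 0f fe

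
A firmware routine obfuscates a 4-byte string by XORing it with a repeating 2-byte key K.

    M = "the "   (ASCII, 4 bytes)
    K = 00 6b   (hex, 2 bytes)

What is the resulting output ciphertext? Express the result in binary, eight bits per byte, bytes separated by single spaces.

The 2-byte key repeats, so the effective keystream is 00 6b 00 6b.
byte 0: 74 ⊕ 00 = 74
byte 1: 68 ⊕ 6b = 03
byte 2: 65 ⊕ 00 = 65
byte 3: 20 ⊕ 6b = 4b

01110100 00000011 01100101 01001011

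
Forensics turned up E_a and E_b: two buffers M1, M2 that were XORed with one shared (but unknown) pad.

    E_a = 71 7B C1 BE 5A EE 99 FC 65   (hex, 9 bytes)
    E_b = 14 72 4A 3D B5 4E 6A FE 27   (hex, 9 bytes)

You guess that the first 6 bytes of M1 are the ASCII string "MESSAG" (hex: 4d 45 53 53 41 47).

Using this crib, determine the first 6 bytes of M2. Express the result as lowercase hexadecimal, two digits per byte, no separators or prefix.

284cd8d0aee7

First, E_a ⊕ E_b = (M1 ⊕ K) ⊕ (M2 ⊕ K) = M1 ⊕ M2, so the key drops out. Then M2 = (M1 ⊕ M2) ⊕ M1 over the first 6 bytes.
byte 0: (71 XOR 14) XOR 4d = 65 XOR 4d = 28
byte 1: (7b XOR 72) XOR 45 = 09 XOR 45 = 4c
byte 2: (c1 XOR 4a) XOR 53 = 8b XOR 53 = d8
byte 3: (be XOR 3d) XOR 53 = 83 XOR 53 = d0
byte 4: (5a XOR b5) XOR 41 = ef XOR 41 = ae
byte 5: (ee XOR 4e) XOR 47 = a0 XOR 47 = e7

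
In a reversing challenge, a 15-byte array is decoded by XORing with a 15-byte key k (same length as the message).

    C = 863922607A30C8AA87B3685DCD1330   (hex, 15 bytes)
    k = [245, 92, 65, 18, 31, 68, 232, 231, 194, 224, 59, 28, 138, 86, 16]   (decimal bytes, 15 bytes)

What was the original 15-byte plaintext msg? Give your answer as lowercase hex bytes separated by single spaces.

73 65 63 72 65 74 20 4d 45 53 53 41 47 45 20

byte 0: 86 ^ f5 = 73
byte 1: 39 ^ 5c = 65
byte 2: 22 ^ 41 = 63
byte 3: 60 ^ 12 = 72
byte 4: 7a ^ 1f = 65
byte 5: 30 ^ 44 = 74
byte 6: c8 ^ e8 = 20
byte 7: aa ^ e7 = 4d
byte 8: 87 ^ c2 = 45
byte 9: b3 ^ e0 = 53
byte 10: 68 ^ 3b = 53
byte 11: 5d ^ 1c = 41
byte 12: cd ^ 8a = 47
byte 13: 13 ^ 56 = 45
byte 14: 30 ^ 10 = 20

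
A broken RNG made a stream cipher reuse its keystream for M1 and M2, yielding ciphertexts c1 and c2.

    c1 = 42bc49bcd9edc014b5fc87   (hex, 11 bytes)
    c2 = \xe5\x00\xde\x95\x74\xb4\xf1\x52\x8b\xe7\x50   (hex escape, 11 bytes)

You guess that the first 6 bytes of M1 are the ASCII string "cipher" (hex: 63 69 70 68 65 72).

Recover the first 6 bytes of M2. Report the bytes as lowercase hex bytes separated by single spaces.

First, c1 ⊕ c2 = (M1 ⊕ K) ⊕ (M2 ⊕ K) = M1 ⊕ M2, so the key drops out. Then M2 = (M1 ⊕ M2) ⊕ M1 over the first 6 bytes.
byte 0: (42 xor e5) xor 63 = a7 xor 63 = c4
byte 1: (bc xor 00) xor 69 = bc xor 69 = d5
byte 2: (49 xor de) xor 70 = 97 xor 70 = e7
byte 3: (bc xor 95) xor 68 = 29 xor 68 = 41
byte 4: (d9 xor 74) xor 65 = ad xor 65 = c8
byte 5: (ed xor b4) xor 72 = 59 xor 72 = 2b

c4 d5 e7 41 c8 2b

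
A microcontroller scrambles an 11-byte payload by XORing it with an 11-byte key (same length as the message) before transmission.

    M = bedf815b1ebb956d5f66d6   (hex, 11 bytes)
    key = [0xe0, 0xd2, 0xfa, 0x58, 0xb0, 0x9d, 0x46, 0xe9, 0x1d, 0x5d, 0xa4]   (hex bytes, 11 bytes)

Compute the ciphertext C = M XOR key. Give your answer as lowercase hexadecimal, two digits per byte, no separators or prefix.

5e0d7b03ae26d384423b72

XOR is its own inverse, so applying the key byte-wise gives the result directly.
byte 0: 10111110 ⊕ 11100000 = 01011110
byte 1: 11011111 ⊕ 11010010 = 00001101
byte 2: 10000001 ⊕ 11111010 = 01111011
byte 3: 01011011 ⊕ 01011000 = 00000011
byte 4: 00011110 ⊕ 10110000 = 10101110
byte 5: 10111011 ⊕ 10011101 = 00100110
byte 6: 10010101 ⊕ 01000110 = 11010011
byte 7: 01101101 ⊕ 11101001 = 10000100
byte 8: 01011111 ⊕ 00011101 = 01000010
byte 9: 01100110 ⊕ 01011101 = 00111011
byte 10: 11010110 ⊕ 10100100 = 01110010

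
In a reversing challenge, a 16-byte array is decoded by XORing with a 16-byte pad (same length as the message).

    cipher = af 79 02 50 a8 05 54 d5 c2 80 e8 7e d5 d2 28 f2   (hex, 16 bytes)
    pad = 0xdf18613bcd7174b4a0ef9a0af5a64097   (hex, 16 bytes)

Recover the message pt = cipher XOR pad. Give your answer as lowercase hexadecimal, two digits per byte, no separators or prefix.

7061636b65742061626f727420746865

XOR is its own inverse, so applying the key byte-wise gives the result directly.
af ⊕ df = 70
79 ⊕ 18 = 61
02 ⊕ 61 = 63
50 ⊕ 3b = 6b
a8 ⊕ cd = 65
05 ⊕ 71 = 74
54 ⊕ 74 = 20
d5 ⊕ b4 = 61
c2 ⊕ a0 = 62
80 ⊕ ef = 6f
e8 ⊕ 9a = 72
7e ⊕ 0a = 74
d5 ⊕ f5 = 20
d2 ⊕ a6 = 74
28 ⊕ 40 = 68
f2 ⊕ 97 = 65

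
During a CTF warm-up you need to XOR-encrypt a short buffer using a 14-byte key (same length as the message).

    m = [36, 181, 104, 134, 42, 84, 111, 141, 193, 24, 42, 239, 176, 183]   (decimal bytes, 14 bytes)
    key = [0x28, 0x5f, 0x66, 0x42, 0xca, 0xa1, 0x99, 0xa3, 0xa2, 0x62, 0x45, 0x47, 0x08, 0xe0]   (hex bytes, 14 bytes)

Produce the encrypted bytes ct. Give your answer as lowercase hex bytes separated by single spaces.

00100100 ^ 00101000 = 00001100
10110101 ^ 01011111 = 11101010
01101000 ^ 01100110 = 00001110
10000110 ^ 01000010 = 11000100
00101010 ^ 11001010 = 11100000
01010100 ^ 10100001 = 11110101
01101111 ^ 10011001 = 11110110
10001101 ^ 10100011 = 00101110
11000001 ^ 10100010 = 01100011
00011000 ^ 01100010 = 01111010
00101010 ^ 01000101 = 01101111
11101111 ^ 01000111 = 10101000
10110000 ^ 00001000 = 10111000
10110111 ^ 11100000 = 01010111

0c ea 0e c4 e0 f5 f6 2e 63 7a 6f a8 b8 57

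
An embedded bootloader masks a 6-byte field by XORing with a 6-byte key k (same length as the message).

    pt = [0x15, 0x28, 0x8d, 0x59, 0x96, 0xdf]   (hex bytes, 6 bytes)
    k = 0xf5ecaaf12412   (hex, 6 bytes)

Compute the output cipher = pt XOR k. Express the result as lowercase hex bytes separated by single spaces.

XOR is its own inverse, so applying the key byte-wise gives the result directly.
15 ^ f5 = e0
28 ^ ec = c4
8d ^ aa = 27
59 ^ f1 = a8
96 ^ 24 = b2
df ^ 12 = cd

e0 c4 27 a8 b2 cd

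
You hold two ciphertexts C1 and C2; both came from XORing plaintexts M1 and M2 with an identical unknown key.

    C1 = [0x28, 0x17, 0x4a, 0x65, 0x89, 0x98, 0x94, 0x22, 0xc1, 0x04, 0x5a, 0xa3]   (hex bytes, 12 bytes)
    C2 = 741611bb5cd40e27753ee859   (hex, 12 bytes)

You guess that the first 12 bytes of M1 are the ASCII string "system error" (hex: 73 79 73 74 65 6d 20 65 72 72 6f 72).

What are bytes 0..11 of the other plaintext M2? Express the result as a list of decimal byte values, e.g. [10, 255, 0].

First, C1 ⊕ C2 = (M1 ⊕ K) ⊕ (M2 ⊕ K) = M1 ⊕ M2, so the key drops out. Then M2 = (M1 ⊕ M2) ⊕ M1 over the first 12 bytes.
byte 0: (28 XOR 74) XOR 73 = 5c XOR 73 = 2f
byte 1: (17 XOR 16) XOR 79 = 01 XOR 79 = 78
byte 2: (4a XOR 11) XOR 73 = 5b XOR 73 = 28
byte 3: (65 XOR bb) XOR 74 = de XOR 74 = aa
byte 4: (89 XOR 5c) XOR 65 = d5 XOR 65 = b0
byte 5: (98 XOR d4) XOR 6d = 4c XOR 6d = 21
byte 6: (94 XOR 0e) XOR 20 = 9a XOR 20 = ba
byte 7: (22 XOR 27) XOR 65 = 05 XOR 65 = 60
byte 8: (c1 XOR 75) XOR 72 = b4 XOR 72 = c6
byte 9: (04 XOR 3e) XOR 72 = 3a XOR 72 = 48
byte 10: (5a XOR e8) XOR 6f = b2 XOR 6f = dd
byte 11: (a3 XOR 59) XOR 72 = fa XOR 72 = 88

[47, 120, 40, 170, 176, 33, 186, 96, 198, 72, 221, 136]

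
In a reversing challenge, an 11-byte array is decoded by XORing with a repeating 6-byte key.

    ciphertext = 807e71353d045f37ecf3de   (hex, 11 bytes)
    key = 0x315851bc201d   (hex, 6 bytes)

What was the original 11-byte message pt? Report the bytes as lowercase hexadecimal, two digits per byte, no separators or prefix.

b12620891d196e6fbd4ffe

The 6-byte key repeats, so the effective keystream is 31 58 51 bc 20 1d 31 58 51 bc 20.
byte 0: 80 XOR 31 = b1
byte 1: 7e XOR 58 = 26
byte 2: 71 XOR 51 = 20
byte 3: 35 XOR bc = 89
byte 4: 3d XOR 20 = 1d
byte 5: 04 XOR 1d = 19
byte 6: 5f XOR 31 = 6e
byte 7: 37 XOR 58 = 6f
byte 8: ec XOR 51 = bd
byte 9: f3 XOR bc = 4f
byte 10: de XOR 20 = fe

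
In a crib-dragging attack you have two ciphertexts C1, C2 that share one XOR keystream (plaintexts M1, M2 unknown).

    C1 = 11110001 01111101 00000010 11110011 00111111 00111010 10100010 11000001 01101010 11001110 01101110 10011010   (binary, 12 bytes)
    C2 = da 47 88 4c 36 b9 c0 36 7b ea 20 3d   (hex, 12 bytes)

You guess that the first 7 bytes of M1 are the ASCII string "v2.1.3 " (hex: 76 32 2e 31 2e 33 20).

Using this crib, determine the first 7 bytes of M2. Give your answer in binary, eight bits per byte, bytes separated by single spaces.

First, C1 ⊕ C2 = (M1 ⊕ K) ⊕ (M2 ⊕ K) = M1 ⊕ M2, so the key drops out. Then M2 = (M1 ⊕ M2) ⊕ M1 over the first 7 bytes.
byte 0: (f1 ⊕ da) ⊕ 76 = 2b ⊕ 76 = 5d
byte 1: (7d ⊕ 47) ⊕ 32 = 3a ⊕ 32 = 08
byte 2: (02 ⊕ 88) ⊕ 2e = 8a ⊕ 2e = a4
byte 3: (f3 ⊕ 4c) ⊕ 31 = bf ⊕ 31 = 8e
byte 4: (3f ⊕ 36) ⊕ 2e = 09 ⊕ 2e = 27
byte 5: (3a ⊕ b9) ⊕ 33 = 83 ⊕ 33 = b0
byte 6: (a2 ⊕ c0) ⊕ 20 = 62 ⊕ 20 = 42

01011101 00001000 10100100 10001110 00100111 10110000 01000010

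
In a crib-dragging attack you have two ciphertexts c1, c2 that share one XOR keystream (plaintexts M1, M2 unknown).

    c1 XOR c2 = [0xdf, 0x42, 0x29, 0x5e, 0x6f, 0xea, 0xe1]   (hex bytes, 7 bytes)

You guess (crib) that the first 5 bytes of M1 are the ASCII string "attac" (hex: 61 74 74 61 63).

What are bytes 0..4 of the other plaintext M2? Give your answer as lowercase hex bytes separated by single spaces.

be 36 5d 3f 0c

Since c1 ⊕ c2 = M1 ⊕ M2, XORing with the guessed M1 bytes yields the corresponding M2 bytes: M2 = (c1 ⊕ c2) ⊕ M1.
df ⊕ 61 = be
42 ⊕ 74 = 36
29 ⊕ 74 = 5d
5e ⊕ 61 = 3f
6f ⊕ 63 = 0c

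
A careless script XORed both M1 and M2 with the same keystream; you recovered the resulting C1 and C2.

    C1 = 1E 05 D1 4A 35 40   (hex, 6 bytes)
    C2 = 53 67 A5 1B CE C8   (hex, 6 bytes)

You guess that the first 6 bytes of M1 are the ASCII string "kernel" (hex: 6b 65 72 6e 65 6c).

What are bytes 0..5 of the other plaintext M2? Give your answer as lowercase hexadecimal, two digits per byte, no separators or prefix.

2607063f9ee4

First, C1 ⊕ C2 = (M1 ⊕ K) ⊕ (M2 ⊕ K) = M1 ⊕ M2, so the key drops out. Then M2 = (M1 ⊕ M2) ⊕ M1 over the first 6 bytes.
byte 0: (1e xor 53) xor 6b = 4d xor 6b = 26
byte 1: (05 xor 67) xor 65 = 62 xor 65 = 07
byte 2: (d1 xor a5) xor 72 = 74 xor 72 = 06
byte 3: (4a xor 1b) xor 6e = 51 xor 6e = 3f
byte 4: (35 xor ce) xor 65 = fb xor 65 = 9e
byte 5: (40 xor c8) xor 6c = 88 xor 6c = e4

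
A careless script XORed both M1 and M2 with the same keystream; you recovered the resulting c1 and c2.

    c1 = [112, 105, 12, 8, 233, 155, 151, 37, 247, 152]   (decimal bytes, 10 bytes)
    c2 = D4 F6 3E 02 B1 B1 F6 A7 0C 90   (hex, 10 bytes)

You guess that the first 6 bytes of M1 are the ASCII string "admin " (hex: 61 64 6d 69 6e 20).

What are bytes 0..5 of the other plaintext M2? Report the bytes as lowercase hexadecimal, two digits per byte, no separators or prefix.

c5fb5f63360a

First, c1 ⊕ c2 = (M1 ⊕ K) ⊕ (M2 ⊕ K) = M1 ⊕ M2, so the key drops out. Then M2 = (M1 ⊕ M2) ⊕ M1 over the first 6 bytes.
byte 0: (70 ⊕ d4) ⊕ 61 = a4 ⊕ 61 = c5
byte 1: (69 ⊕ f6) ⊕ 64 = 9f ⊕ 64 = fb
byte 2: (0c ⊕ 3e) ⊕ 6d = 32 ⊕ 6d = 5f
byte 3: (08 ⊕ 02) ⊕ 69 = 0a ⊕ 69 = 63
byte 4: (e9 ⊕ b1) ⊕ 6e = 58 ⊕ 6e = 36
byte 5: (9b ⊕ b1) ⊕ 20 = 2a ⊕ 20 = 0a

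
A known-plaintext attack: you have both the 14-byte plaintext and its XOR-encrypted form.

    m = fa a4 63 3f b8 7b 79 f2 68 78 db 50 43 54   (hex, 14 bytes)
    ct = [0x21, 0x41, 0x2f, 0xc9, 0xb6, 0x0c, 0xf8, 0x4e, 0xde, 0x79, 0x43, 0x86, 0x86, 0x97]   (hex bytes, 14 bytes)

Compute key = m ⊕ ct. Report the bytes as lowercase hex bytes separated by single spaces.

db e5 4c f6 0e 77 81 bc b6 01 98 d6 c5 c3

Since ct = m ⊕ key, XORing both sides with m gives key = m ⊕ ct.
11111010 xor 00100001 = 11011011
10100100 xor 01000001 = 11100101
01100011 xor 00101111 = 01001100
00111111 xor 11001001 = 11110110
10111000 xor 10110110 = 00001110
01111011 xor 00001100 = 01110111
01111001 xor 11111000 = 10000001
11110010 xor 01001110 = 10111100
01101000 xor 11011110 = 10110110
01111000 xor 01111001 = 00000001
11011011 xor 01000011 = 10011000
01010000 xor 10000110 = 11010110
01000011 xor 10000110 = 11000101
01010100 xor 10010111 = 11000011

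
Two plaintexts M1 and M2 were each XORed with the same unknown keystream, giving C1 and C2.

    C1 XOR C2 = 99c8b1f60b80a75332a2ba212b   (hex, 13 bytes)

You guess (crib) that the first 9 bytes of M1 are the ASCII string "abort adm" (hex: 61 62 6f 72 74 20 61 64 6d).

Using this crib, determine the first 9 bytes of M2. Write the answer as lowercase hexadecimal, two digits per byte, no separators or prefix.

Since C1 ⊕ C2 = M1 ⊕ M2, XORing with the guessed M1 bytes yields the corresponding M2 bytes: M2 = (C1 ⊕ C2) ⊕ M1.
153 ^  97 = 248
200 ^  98 = 170
177 ^ 111 = 222
246 ^ 114 = 132
 11 ^ 116 = 127
128 ^  32 = 160
167 ^  97 = 198
 83 ^ 100 =  55
 50 ^ 109 =  95

f8aade847fa0c6375f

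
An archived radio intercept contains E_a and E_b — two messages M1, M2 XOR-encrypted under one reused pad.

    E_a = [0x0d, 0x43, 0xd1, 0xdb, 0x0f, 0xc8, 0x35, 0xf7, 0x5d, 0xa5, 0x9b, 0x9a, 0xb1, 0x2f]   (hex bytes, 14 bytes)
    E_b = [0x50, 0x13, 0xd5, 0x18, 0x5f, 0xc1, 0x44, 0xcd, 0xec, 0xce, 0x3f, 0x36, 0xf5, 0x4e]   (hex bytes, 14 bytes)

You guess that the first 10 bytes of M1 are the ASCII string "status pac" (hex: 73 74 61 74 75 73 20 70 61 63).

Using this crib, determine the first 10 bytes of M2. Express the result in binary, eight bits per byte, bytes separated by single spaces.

First, E_a ⊕ E_b = (M1 ⊕ K) ⊕ (M2 ⊕ K) = M1 ⊕ M2, so the key drops out. Then M2 = (M1 ⊕ M2) ⊕ M1 over the first 10 bytes.
byte 0: (0d XOR 50) XOR 73 = 5d XOR 73 = 2e
byte 1: (43 XOR 13) XOR 74 = 50 XOR 74 = 24
byte 2: (d1 XOR d5) XOR 61 = 04 XOR 61 = 65
byte 3: (db XOR 18) XOR 74 = c3 XOR 74 = b7
byte 4: (0f XOR 5f) XOR 75 = 50 XOR 75 = 25
byte 5: (c8 XOR c1) XOR 73 = 09 XOR 73 = 7a
byte 6: (35 XOR 44) XOR 20 = 71 XOR 20 = 51
byte 7: (f7 XOR cd) XOR 70 = 3a XOR 70 = 4a
byte 8: (5d XOR ec) XOR 61 = b1 XOR 61 = d0
byte 9: (a5 XOR ce) XOR 63 = 6b XOR 63 = 08

00101110 00100100 01100101 10110111 00100101 01111010 01010001 01001010 11010000 00001000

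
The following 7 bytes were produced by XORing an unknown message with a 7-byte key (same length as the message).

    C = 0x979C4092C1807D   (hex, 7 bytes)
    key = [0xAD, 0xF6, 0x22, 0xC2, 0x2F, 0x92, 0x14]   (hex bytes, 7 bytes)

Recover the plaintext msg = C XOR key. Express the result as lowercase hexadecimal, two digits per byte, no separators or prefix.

3a6a6250ee1269

XOR is its own inverse, so applying the key byte-wise gives the result directly.
97 XOR ad = 3a
9c XOR f6 = 6a
40 XOR 22 = 62
92 XOR c2 = 50
c1 XOR 2f = ee
80 XOR 92 = 12
7d XOR 14 = 69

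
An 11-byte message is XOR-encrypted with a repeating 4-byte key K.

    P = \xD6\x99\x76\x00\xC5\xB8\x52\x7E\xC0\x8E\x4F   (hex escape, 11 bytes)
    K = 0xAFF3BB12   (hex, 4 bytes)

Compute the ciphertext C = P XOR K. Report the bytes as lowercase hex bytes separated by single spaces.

The 4-byte key repeats, so the effective keystream is af f3 bb 12 af f3 bb 12 af f3 bb.
byte 0: 214 ⊕ 175 = 121
byte 1: 153 ⊕ 243 = 106
byte 2: 118 ⊕ 187 = 205
byte 3:   0 ⊕  18 =  18
byte 4: 197 ⊕ 175 = 106
byte 5: 184 ⊕ 243 =  75
byte 6:  82 ⊕ 187 = 233
byte 7: 126 ⊕  18 = 108
byte 8: 192 ⊕ 175 = 111
byte 9: 142 ⊕ 243 = 125
byte 10:  79 ⊕ 187 = 244

79 6a cd 12 6a 4b e9 6c 6f 7d f4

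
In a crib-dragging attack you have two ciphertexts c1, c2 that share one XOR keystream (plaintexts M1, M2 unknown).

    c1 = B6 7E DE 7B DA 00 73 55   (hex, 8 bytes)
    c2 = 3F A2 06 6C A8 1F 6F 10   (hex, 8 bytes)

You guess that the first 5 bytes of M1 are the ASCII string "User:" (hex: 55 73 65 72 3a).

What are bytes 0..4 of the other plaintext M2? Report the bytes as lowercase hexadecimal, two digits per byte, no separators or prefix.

First, c1 ⊕ c2 = (M1 ⊕ K) ⊕ (M2 ⊕ K) = M1 ⊕ M2, so the key drops out. Then M2 = (M1 ⊕ M2) ⊕ M1 over the first 5 bytes.
byte 0: (b6 ⊕ 3f) ⊕ 55 = 89 ⊕ 55 = dc
byte 1: (7e ⊕ a2) ⊕ 73 = dc ⊕ 73 = af
byte 2: (de ⊕ 06) ⊕ 65 = d8 ⊕ 65 = bd
byte 3: (7b ⊕ 6c) ⊕ 72 = 17 ⊕ 72 = 65
byte 4: (da ⊕ a8) ⊕ 3a = 72 ⊕ 3a = 48

dcafbd6548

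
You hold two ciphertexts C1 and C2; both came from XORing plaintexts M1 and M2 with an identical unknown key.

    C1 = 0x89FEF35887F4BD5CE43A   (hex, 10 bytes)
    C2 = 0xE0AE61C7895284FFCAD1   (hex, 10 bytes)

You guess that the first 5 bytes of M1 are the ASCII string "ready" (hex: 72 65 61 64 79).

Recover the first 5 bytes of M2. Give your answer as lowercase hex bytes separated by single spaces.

First, C1 ⊕ C2 = (M1 ⊕ K) ⊕ (M2 ⊕ K) = M1 ⊕ M2, so the key drops out. Then M2 = (M1 ⊕ M2) ⊕ M1 over the first 5 bytes.
byte 0: (89 XOR e0) XOR 72 = 69 XOR 72 = 1b
byte 1: (fe XOR ae) XOR 65 = 50 XOR 65 = 35
byte 2: (f3 XOR 61) XOR 61 = 92 XOR 61 = f3
byte 3: (58 XOR c7) XOR 64 = 9f XOR 64 = fb
byte 4: (87 XOR 89) XOR 79 = 0e XOR 79 = 77

1b 35 f3 fb 77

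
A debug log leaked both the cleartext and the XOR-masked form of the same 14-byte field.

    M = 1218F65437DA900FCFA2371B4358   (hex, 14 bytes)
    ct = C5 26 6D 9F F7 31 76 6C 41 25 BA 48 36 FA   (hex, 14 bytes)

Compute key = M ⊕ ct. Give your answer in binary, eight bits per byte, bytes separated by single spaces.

Since ct = M ⊕ key, XORing both sides with M gives key = M ⊕ ct.
 18 ⊕ 197 = 215
 24 ⊕  38 =  62
246 ⊕ 109 = 155
 84 ⊕ 159 = 203
 55 ⊕ 247 = 192
218 ⊕  49 = 235
144 ⊕ 118 = 230
 15 ⊕ 108 =  99
207 ⊕  65 = 142
162 ⊕  37 = 135
 55 ⊕ 186 = 141
 27 ⊕  72 =  83
 67 ⊕  54 = 117
 88 ⊕ 250 = 162

11010111 00111110 10011011 11001011 11000000 11101011 11100110 01100011 10001110 10000111 10001101 01010011 01110101 10100010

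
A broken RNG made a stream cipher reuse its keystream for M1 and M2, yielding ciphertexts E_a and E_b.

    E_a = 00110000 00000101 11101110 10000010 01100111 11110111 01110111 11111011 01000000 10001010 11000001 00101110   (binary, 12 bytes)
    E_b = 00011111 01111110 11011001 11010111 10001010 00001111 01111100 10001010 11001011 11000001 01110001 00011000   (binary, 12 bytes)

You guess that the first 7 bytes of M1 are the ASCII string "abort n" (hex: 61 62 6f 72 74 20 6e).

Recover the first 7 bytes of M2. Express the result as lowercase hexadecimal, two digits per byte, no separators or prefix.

4e19582799d865

First, E_a ⊕ E_b = (M1 ⊕ K) ⊕ (M2 ⊕ K) = M1 ⊕ M2, so the key drops out. Then M2 = (M1 ⊕ M2) ⊕ M1 over the first 7 bytes.
byte 0: (30 XOR 1f) XOR 61 = 2f XOR 61 = 4e
byte 1: (05 XOR 7e) XOR 62 = 7b XOR 62 = 19
byte 2: (ee XOR d9) XOR 6f = 37 XOR 6f = 58
byte 3: (82 XOR d7) XOR 72 = 55 XOR 72 = 27
byte 4: (67 XOR 8a) XOR 74 = ed XOR 74 = 99
byte 5: (f7 XOR 0f) XOR 20 = f8 XOR 20 = d8
byte 6: (77 XOR 7c) XOR 6e = 0b XOR 6e = 65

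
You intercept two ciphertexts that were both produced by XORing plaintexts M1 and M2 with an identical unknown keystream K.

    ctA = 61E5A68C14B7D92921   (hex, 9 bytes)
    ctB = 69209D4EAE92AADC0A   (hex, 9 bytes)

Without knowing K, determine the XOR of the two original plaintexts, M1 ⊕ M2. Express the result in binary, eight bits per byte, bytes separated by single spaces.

ctA ⊕ ctB = (M1 ⊕ K) ⊕ (M2 ⊕ K) = M1 ⊕ M2 — the shared key cancels under XOR.
 97 XOR 105 =   8
229 XOR  32 = 197
166 XOR 157 =  59
140 XOR  78 = 194
 20 XOR 174 = 186
183 XOR 146 =  37
217 XOR 170 = 115
 41 XOR 220 = 245
 33 XOR  10 =  43

00001000 11000101 00111011 11000010 10111010 00100101 01110011 11110101 00101011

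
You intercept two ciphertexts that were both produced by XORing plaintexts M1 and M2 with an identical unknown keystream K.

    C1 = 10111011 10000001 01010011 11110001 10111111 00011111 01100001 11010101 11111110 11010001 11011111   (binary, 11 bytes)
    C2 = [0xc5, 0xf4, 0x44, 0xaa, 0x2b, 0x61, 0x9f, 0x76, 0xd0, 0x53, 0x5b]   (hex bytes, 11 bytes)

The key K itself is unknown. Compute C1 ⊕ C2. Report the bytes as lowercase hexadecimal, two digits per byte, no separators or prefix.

C1 ⊕ C2 = (M1 ⊕ K) ⊕ (M2 ⊕ K) = M1 ⊕ M2 — the shared key cancels under XOR.
bb ⊕ c5 = 7e
81 ⊕ f4 = 75
53 ⊕ 44 = 17
f1 ⊕ aa = 5b
bf ⊕ 2b = 94
1f ⊕ 61 = 7e
61 ⊕ 9f = fe
d5 ⊕ 76 = a3
fe ⊕ d0 = 2e
d1 ⊕ 53 = 82
df ⊕ 5b = 84

7e75175b947efea32e8284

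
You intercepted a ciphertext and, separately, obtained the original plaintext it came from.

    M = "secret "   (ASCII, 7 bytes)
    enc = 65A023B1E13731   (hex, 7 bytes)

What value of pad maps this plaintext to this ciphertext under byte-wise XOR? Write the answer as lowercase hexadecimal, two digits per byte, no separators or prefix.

Since enc = M ⊕ pad, XORing both sides with M gives pad = M ⊕ enc.
byte 0: 115 ^ 101 =  22
byte 1: 101 ^ 160 = 197
byte 2:  99 ^  35 =  64
byte 3: 114 ^ 177 = 195
byte 4: 101 ^ 225 = 132
byte 5: 116 ^  55 =  67
byte 6:  32 ^  49 =  17

16c540c3844311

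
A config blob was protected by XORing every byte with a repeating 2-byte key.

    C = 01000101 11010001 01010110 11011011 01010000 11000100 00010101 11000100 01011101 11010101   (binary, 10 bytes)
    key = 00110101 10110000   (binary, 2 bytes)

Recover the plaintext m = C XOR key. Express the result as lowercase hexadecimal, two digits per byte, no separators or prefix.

7061636b657420746865

The 2-byte key repeats, so the effective keystream is 35 b0 35 b0 35 b0 35 b0 35 b0.
byte 0:  69 xor  53 = 112
byte 1: 209 xor 176 =  97
byte 2:  86 xor  53 =  99
byte 3: 219 xor 176 = 107
byte 4:  80 xor  53 = 101
byte 5: 196 xor 176 = 116
byte 6:  21 xor  53 =  32
byte 7: 196 xor 176 = 116
byte 8:  93 xor  53 = 104
byte 9: 213 xor 176 = 101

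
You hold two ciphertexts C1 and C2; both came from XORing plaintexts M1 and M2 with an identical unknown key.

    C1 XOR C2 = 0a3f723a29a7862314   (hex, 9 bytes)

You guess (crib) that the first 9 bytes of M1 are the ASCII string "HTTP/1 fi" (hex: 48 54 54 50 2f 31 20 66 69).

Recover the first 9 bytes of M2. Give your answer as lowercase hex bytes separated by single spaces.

42 6b 26 6a 06 96 a6 45 7d

Since C1 ⊕ C2 = M1 ⊕ M2, XORing with the guessed M1 bytes yields the corresponding M2 bytes: M2 = (C1 ⊕ C2) ⊕ M1.
0a xor 48 = 42
3f xor 54 = 6b
72 xor 54 = 26
3a xor 50 = 6a
29 xor 2f = 06
a7 xor 31 = 96
86 xor 20 = a6
23 xor 66 = 45
14 xor 69 = 7d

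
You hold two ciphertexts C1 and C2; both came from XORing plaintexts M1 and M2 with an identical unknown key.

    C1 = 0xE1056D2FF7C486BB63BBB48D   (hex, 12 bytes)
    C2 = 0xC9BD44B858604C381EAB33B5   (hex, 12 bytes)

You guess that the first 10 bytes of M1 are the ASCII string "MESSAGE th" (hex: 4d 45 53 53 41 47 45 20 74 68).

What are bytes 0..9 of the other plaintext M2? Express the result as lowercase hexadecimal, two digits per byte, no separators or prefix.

First, C1 ⊕ C2 = (M1 ⊕ K) ⊕ (M2 ⊕ K) = M1 ⊕ M2, so the key drops out. Then M2 = (M1 ⊕ M2) ⊕ M1 over the first 10 bytes.
byte 0: (e1 ^ c9) ^ 4d = 28 ^ 4d = 65
byte 1: (05 ^ bd) ^ 45 = b8 ^ 45 = fd
byte 2: (6d ^ 44) ^ 53 = 29 ^ 53 = 7a
byte 3: (2f ^ b8) ^ 53 = 97 ^ 53 = c4
byte 4: (f7 ^ 58) ^ 41 = af ^ 41 = ee
byte 5: (c4 ^ 60) ^ 47 = a4 ^ 47 = e3
byte 6: (86 ^ 4c) ^ 45 = ca ^ 45 = 8f
byte 7: (bb ^ 38) ^ 20 = 83 ^ 20 = a3
byte 8: (63 ^ 1e) ^ 74 = 7d ^ 74 = 09
byte 9: (bb ^ ab) ^ 68 = 10 ^ 68 = 78

65fd7ac4eee38fa30978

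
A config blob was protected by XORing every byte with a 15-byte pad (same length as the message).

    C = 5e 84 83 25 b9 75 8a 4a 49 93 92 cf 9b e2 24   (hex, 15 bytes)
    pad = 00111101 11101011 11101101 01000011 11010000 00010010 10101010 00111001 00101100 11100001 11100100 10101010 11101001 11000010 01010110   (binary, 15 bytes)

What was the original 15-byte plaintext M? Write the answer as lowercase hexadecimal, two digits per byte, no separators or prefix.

XOR is its own inverse, so applying the key byte-wise gives the result directly.
 94 xor  61 =  99
132 xor 235 = 111
131 xor 237 = 110
 37 xor  67 = 102
185 xor 208 = 105
117 xor  18 = 103
138 xor 170 =  32
 74 xor  57 = 115
 73 xor  44 = 101
147 xor 225 = 114
146 xor 228 = 118
207 xor 170 = 101
155 xor 233 = 114
226 xor 194 =  32
 36 xor  86 = 114

636f6e666967207365727665722072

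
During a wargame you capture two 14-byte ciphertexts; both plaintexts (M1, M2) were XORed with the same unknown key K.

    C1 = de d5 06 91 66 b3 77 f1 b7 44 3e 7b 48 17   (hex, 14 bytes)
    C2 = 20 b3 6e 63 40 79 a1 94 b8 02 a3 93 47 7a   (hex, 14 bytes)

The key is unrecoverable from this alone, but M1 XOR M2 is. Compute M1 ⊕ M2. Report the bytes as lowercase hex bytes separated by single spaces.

C1 ⊕ C2 = (M1 ⊕ K) ⊕ (M2 ⊕ K) = M1 ⊕ M2 — the shared key cancels under XOR.
de xor 20 = fe
d5 xor b3 = 66
06 xor 6e = 68
91 xor 63 = f2
66 xor 40 = 26
b3 xor 79 = ca
77 xor a1 = d6
f1 xor 94 = 65
b7 xor b8 = 0f
44 xor 02 = 46
3e xor a3 = 9d
7b xor 93 = e8
48 xor 47 = 0f
17 xor 7a = 6d

fe 66 68 f2 26 ca d6 65 0f 46 9d e8 0f 6d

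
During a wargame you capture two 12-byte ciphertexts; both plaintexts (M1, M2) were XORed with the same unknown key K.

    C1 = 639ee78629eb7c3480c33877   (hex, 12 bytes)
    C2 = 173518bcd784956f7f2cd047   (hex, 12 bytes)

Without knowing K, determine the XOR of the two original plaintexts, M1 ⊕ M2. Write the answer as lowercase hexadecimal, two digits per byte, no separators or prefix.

C1 ⊕ C2 = (M1 ⊕ K) ⊕ (M2 ⊕ K) = M1 ⊕ M2 — the shared key cancels under XOR.
01100011 XOR 00010111 = 01110100
10011110 XOR 00110101 = 10101011
11100111 XOR 00011000 = 11111111
10000110 XOR 10111100 = 00111010
00101001 XOR 11010111 = 11111110
11101011 XOR 10000100 = 01101111
01111100 XOR 10010101 = 11101001
00110100 XOR 01101111 = 01011011
10000000 XOR 01111111 = 11111111
11000011 XOR 00101100 = 11101111
00111000 XOR 11010000 = 11101000
01110111 XOR 01000111 = 00110000

74abff3afe6fe95bffefe830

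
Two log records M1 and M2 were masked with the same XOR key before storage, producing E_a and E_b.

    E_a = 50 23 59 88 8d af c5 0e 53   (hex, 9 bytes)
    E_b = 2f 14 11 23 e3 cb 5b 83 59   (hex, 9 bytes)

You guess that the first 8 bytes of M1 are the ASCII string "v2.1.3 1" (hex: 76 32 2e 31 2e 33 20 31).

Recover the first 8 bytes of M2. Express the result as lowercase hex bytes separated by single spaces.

09 05 66 9a 40 57 be bc

First, E_a ⊕ E_b = (M1 ⊕ K) ⊕ (M2 ⊕ K) = M1 ⊕ M2, so the key drops out. Then M2 = (M1 ⊕ M2) ⊕ M1 over the first 8 bytes.
byte 0: (50 XOR 2f) XOR 76 = 7f XOR 76 = 09
byte 1: (23 XOR 14) XOR 32 = 37 XOR 32 = 05
byte 2: (59 XOR 11) XOR 2e = 48 XOR 2e = 66
byte 3: (88 XOR 23) XOR 31 = ab XOR 31 = 9a
byte 4: (8d XOR e3) XOR 2e = 6e XOR 2e = 40
byte 5: (af XOR cb) XOR 33 = 64 XOR 33 = 57
byte 6: (c5 XOR 5b) XOR 20 = 9e XOR 20 = be
byte 7: (0e XOR 83) XOR 31 = 8d XOR 31 = bc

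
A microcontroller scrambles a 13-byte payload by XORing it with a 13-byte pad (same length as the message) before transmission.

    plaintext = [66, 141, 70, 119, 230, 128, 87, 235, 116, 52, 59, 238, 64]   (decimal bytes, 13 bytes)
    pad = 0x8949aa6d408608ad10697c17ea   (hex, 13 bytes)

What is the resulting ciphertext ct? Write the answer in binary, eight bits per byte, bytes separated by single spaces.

XOR is its own inverse, so applying the key byte-wise gives the result directly.
byte 0:  66 XOR 137 = 203
byte 1: 141 XOR  73 = 196
byte 2:  70 XOR 170 = 236
byte 3: 119 XOR 109 =  26
byte 4: 230 XOR  64 = 166
byte 5: 128 XOR 134 =   6
byte 6:  87 XOR   8 =  95
byte 7: 235 XOR 173 =  70
byte 8: 116 XOR  16 = 100
byte 9:  52 XOR 105 =  93
byte 10:  59 XOR 124 =  71
byte 11: 238 XOR  23 = 249
byte 12:  64 XOR 234 = 170

11001011 11000100 11101100 00011010 10100110 00000110 01011111 01000110 01100100 01011101 01000111 11111001 10101010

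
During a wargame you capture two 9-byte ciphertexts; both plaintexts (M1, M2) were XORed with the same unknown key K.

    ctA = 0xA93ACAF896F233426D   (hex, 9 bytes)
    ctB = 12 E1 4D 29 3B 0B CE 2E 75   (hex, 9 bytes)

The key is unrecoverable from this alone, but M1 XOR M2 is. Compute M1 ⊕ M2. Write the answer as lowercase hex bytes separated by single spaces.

bb db 87 d1 ad f9 fd 6c 18

ctA ⊕ ctB = (M1 ⊕ K) ⊕ (M2 ⊕ K) = M1 ⊕ M2 — the shared key cancels under XOR.
a9 ⊕ 12 = bb
3a ⊕ e1 = db
ca ⊕ 4d = 87
f8 ⊕ 29 = d1
96 ⊕ 3b = ad
f2 ⊕ 0b = f9
33 ⊕ ce = fd
42 ⊕ 2e = 6c
6d ⊕ 75 = 18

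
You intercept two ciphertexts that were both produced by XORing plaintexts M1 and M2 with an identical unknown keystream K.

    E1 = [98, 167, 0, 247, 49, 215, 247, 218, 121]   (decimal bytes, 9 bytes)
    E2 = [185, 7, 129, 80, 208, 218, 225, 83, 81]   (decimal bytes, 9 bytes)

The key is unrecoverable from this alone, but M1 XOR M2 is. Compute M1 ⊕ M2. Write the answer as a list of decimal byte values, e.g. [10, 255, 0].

E1 ⊕ E2 = (M1 ⊕ K) ⊕ (M2 ⊕ K) = M1 ⊕ M2 — the shared key cancels under XOR.
 98 xor 185 = 219
167 xor   7 = 160
  0 xor 129 = 129
247 xor  80 = 167
 49 xor 208 = 225
215 xor 218 =  13
247 xor 225 =  22
218 xor  83 = 137
121 xor  81 =  40

[219, 160, 129, 167, 225, 13, 22, 137, 40]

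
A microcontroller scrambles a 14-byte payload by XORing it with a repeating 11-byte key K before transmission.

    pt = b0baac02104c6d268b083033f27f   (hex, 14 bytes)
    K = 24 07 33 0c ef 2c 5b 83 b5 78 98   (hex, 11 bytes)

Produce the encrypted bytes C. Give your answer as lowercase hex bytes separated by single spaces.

The 11-byte key repeats, so the effective keystream is 24 07 33 0c ef 2c 5b 83 b5 78 98 24 07 33.
byte 0: 10110000 xor 00100100 = 10010100
byte 1: 10111010 xor 00000111 = 10111101
byte 2: 10101100 xor 00110011 = 10011111
byte 3: 00000010 xor 00001100 = 00001110
byte 4: 00010000 xor 11101111 = 11111111
byte 5: 01001100 xor 00101100 = 01100000
byte 6: 01101101 xor 01011011 = 00110110
byte 7: 00100110 xor 10000011 = 10100101
byte 8: 10001011 xor 10110101 = 00111110
byte 9: 00001000 xor 01111000 = 01110000
byte 10: 00110000 xor 10011000 = 10101000
byte 11: 00110011 xor 00100100 = 00010111
byte 12: 11110010 xor 00000111 = 11110101
byte 13: 01111111 xor 00110011 = 01001100

94 bd 9f 0e ff 60 36 a5 3e 70 a8 17 f5 4c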